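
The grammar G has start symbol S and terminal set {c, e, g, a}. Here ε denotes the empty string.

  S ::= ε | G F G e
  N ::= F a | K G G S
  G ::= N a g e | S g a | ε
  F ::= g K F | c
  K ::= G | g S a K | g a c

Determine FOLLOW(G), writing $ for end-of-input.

FIRST(F) = {c, g}
FIRST(S) = {ε, a, c, g}  (via G F G e)
FIRST(N) = {ε, a, c, g}  (via F a, K G G S)
FIRST(G) = {ε, a, c, g}  (via N a g e, S g a)
FIRST(K) = {ε, a, c, g}  (via G)
FOLLOW(S) includes $ since S is the start symbol.
FOLLOW(N): in G::=N a g e, N is followed by a g e with FIRST {a}. Thus FOLLOW(N) = {a}.
FOLLOW(S): in N::=K G G S, the suffix after S is empty, so FOLLOW(S) ⊇ FOLLOW(N) = {a}; in G::=S g a, S is followed by g a with FIRST {g}; in K::=g S a K, S is followed by a K with FIRST {a}. Thus FOLLOW(S) = {$, a, g}.
FOLLOW(F): in S::=G F G e, F is followed by G e with FIRST {a, c, e, g}; in N::=F a, F is followed by a with FIRST {a}; in F::=g K F, the suffix after F is empty (adds nothing new). Thus FOLLOW(F) = {a, c, e, g}.
FOLLOW(K): in N::=K G G S, K is followed by G G S with FIRST {ε, a, c, g}; in N::=K G G S, the suffix after K is nullable, so FOLLOW(K) ⊇ FOLLOW(N) = {a}; in F::=g K F, K is followed by F with FIRST {c, g}; in K::=g S a K, the suffix after K is empty (adds nothing new). Thus FOLLOW(K) = {a, c, g}.
FOLLOW(G): in S::=G F G e (occurrence 1), G is followed by F G e with FIRST {c, g}; in S::=G F G e (occurrence 2), G is followed by e with FIRST {e}; in N::=K G G S (occurrence 1), G is followed by G S with FIRST {ε, a, c, g}; in N::=K G G S (occurrence 1), the suffix after G is nullable, so FOLLOW(G) ⊇ FOLLOW(N) = {a}; in N::=K G G S (occurrence 2), G is followed by S with FIRST {ε, a, c, g}; in N::=K G G S (occurrence 2), the suffix after G is nullable, so FOLLOW(G) ⊇ FOLLOW(N) = {a}; in K::=G, the suffix after G is empty, so FOLLOW(G) ⊇ FOLLOW(K) = {a, c, g}. Thus FOLLOW(G) = {a, c, e, g}.

{a, c, e, g}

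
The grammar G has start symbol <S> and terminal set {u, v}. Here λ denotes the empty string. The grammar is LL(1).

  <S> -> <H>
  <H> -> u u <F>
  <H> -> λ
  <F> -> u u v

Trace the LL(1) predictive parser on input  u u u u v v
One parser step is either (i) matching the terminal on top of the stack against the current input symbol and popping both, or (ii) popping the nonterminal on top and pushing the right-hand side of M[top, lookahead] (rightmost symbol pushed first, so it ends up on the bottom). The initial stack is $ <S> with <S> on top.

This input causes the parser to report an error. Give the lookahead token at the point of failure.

     Stack      Input          Action
  1  $ <S>      u u u u v v $  expand <S> -> <H>
  2  $ <H>      u u u u v v $  expand <H> -> u u <F>
  3  $ <F> u u  u u u u v v $  match u
  4  $ <F> u    u u u v v $    match u
  5  $ <F>      u u v v $      expand <F> -> u u v
  6  $ v u u    u u v v $      match u
  7  $ v u      u v v $        match u
  8  $ v        v v $          match v
  9  $          v $            error: stack empty but input remains

v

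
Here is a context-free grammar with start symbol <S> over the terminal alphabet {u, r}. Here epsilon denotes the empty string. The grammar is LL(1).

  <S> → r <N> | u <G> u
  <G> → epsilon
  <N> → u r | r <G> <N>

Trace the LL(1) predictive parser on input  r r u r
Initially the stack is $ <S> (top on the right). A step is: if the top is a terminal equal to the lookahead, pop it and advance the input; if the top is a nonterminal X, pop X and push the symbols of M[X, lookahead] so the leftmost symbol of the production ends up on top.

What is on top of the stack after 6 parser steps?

step 1: stack=$ <S>  input=r r u r $  — expand <S> → r <N>
step 2: stack=$ <N> r  input=r r u r $  — match r
step 3: stack=$ <N>  input=r u r $  — expand <N> → r <G> <N>
step 4: stack=$ <N> <G> r  input=r u r $  — match r
step 5: stack=$ <N> <G>  input=u r $  — expand <G> → epsilon
step 6: stack=$ <N>  input=u r $  — expand <N> → u r
Stack after step 6: $ r u (top = u).

u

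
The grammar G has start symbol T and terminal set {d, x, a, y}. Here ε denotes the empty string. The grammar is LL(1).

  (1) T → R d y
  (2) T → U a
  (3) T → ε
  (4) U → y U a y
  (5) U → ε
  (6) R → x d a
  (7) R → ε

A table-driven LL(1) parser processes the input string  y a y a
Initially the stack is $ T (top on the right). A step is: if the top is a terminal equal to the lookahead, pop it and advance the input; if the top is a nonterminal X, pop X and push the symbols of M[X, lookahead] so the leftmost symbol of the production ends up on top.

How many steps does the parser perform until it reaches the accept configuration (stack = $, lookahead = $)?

7

     Stack        Input      Action
  1  $ T          y a y a $  expand T → U a
  2  $ a U        y a y a $  expand U → y U a y
  3  $ a y a U y  y a y a $  match y
  4  $ a y a U    a y a $    expand U → ε
  5  $ a y a      a y a $    match a
  6  $ a y        y a $      match y
  7  $ a          a $        match a
Accept reached after 7 steps.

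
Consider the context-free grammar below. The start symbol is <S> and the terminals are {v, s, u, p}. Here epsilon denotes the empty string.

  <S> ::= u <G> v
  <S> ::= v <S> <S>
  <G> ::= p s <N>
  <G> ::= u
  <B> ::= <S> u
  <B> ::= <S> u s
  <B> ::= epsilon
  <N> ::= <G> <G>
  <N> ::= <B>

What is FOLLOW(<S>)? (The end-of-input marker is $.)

FIRST(<S>) = {u, v}
FIRST(<G>) = {p, u}
FIRST(<B>) = {epsilon, u, v}  (via <S> u, <S> u s)
FIRST(<N>) = {epsilon, p, u, v}  (via <G> <G>, <B>)
FOLLOW(<S>) includes $ since <S> is the start symbol.
FOLLOW(<S>): in <S>::=v <S> <S> (occurrence 1), <S> is followed by <S> with FIRST {u, v}; in <S>::=v <S> <S> (occurrence 2), the suffix after <S> is empty (adds nothing new); in <B>::=<S> u, <S> is followed by u with FIRST {u}; in <B>::=<S> u s, <S> is followed by u s with FIRST {u}. Thus FOLLOW(<S>) = {$, u, v}.
FOLLOW(<G>): in <S>::=u <G> v, <G> is followed by v with FIRST {v}; in <N>::=<G> <G> (occurrence 1), <G> is followed by <G> with FIRST {p, u}; in <N>::=<G> <G> (occurrence 2), the suffix after <G> is empty, so FOLLOW(<G>) ⊇ FOLLOW(<N>) = {p, u, v}. Thus FOLLOW(<G>) = {p, u, v}.
FOLLOW(<N>): in <G>::=p s <N>, the suffix after <N> is empty, so FOLLOW(<N>) ⊇ FOLLOW(<G>) = {p, u, v}. Thus FOLLOW(<N>) = {p, u, v}.
FOLLOW(<B>): in <N>::=<B>, the suffix after <B> is empty, so FOLLOW(<B>) ⊇ FOLLOW(<N>) = {p, u, v}. Thus FOLLOW(<B>) = {p, u, v}.

{$, u, v}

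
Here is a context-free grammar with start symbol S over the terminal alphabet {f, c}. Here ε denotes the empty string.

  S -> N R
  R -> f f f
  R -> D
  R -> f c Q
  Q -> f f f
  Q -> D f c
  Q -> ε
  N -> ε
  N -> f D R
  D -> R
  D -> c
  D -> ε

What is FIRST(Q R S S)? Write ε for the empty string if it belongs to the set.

FIRST(N) = {ε, f}
FIRST(S) = {ε, c, f}  (via N R)
FIRST(R) = {ε, c, f}  (via D)
FIRST(D) = {ε, c, f}  (via R)
FIRST(Q) = {ε, c, f}  (via D f c)
FIRST(Q R S S): take FIRST of each symbol in turn, carrying on past any symbol whose FIRST contains ε; result {ε, c, f}.

{ε, c, f}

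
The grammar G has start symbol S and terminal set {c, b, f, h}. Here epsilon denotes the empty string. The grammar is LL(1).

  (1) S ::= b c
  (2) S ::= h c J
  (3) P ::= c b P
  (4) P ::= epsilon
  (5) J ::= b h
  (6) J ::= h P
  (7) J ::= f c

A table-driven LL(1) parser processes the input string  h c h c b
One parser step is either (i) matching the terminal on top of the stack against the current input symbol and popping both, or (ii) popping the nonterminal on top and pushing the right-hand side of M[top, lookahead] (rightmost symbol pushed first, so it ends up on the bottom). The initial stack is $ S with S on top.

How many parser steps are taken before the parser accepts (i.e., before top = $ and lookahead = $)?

step 1: stack=$ S  input=h c h c b $  — expand S ::= h c J
step 2: stack=$ J c h  input=h c h c b $  — match h
step 3: stack=$ J c  input=c h c b $  — match c
step 4: stack=$ J  input=h c b $  — expand J ::= h P
step 5: stack=$ P h  input=h c b $  — match h
step 6: stack=$ P  input=c b $  — expand P ::= c b P
step 7: stack=$ P b c  input=c b $  — match c
step 8: stack=$ P b  input=b $  — match b
step 9: stack=$ P  input=$  — expand P ::= epsilon
Accept reached after 9 steps.

9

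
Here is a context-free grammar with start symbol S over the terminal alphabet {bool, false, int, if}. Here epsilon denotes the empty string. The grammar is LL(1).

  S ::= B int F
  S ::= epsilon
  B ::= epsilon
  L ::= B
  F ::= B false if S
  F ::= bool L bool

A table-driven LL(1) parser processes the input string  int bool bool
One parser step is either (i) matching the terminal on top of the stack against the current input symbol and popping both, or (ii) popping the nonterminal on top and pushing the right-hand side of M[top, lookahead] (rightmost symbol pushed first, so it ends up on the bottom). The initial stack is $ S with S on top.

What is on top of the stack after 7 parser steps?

step 1: stack=$ S  input=int bool bool $  — expand S ::= B int F
step 2: stack=$ F int B  input=int bool bool $  — expand B ::= epsilon
step 3: stack=$ F int  input=int bool bool $  — match int
step 4: stack=$ F  input=bool bool $  — expand F ::= bool L bool
step 5: stack=$ bool L bool  input=bool bool $  — match bool
step 6: stack=$ bool L  input=bool $  — expand L ::= B
step 7: stack=$ bool B  input=bool $  — expand B ::= epsilon
Stack after step 7: $ bool (top = bool).

bool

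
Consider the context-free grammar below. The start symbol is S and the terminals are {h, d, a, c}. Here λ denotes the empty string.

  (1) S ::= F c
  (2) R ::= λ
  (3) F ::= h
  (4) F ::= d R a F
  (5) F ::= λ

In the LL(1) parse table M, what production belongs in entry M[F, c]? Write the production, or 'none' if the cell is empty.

F ::= λ

FIRST(R): from R::=λ we get {λ}. So FIRST(R) = {λ}.
FIRST(F): from F::=h we get {h}; from F::=d R a F we get {d}; from F::=λ we get {λ}. So FIRST(F) = {λ, d, h}.
FIRST(S): from S::=F c we get {c, d, h}. So FIRST(S) = {c, d, h}.
FOLLOW(S) includes $ since S is the start symbol.
FOLLOW(F): in S::=F c, F is followed by c with FIRST {c}; in F::=d R a F, the suffix after F is empty (adds nothing new). Thus FOLLOW(F) = {c}.
For F ::= h: FIRST(h) = {h}, so it goes in M[F, t] for t ∈ {h}.
For F ::= d R a F: FIRST(d R a F) = {d}, so it goes in M[F, t] for t ∈ {d}.
For F ::= λ: FIRST(λ) = {λ}, so it goes in M[F, t] for t ∈ {}; since λ ∈ FIRST, also for every t ∈ FOLLOW(F) = {c}.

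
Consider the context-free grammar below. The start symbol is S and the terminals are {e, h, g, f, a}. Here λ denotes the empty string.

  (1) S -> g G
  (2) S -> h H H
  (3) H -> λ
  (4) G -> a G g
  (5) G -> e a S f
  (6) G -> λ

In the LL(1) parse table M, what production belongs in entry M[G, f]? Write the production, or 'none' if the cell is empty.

G -> λ

FIRST(S): from S->g G we get {g}; from S->h H H we get {h}. So FIRST(S) = {g, h}.
FIRST(H): from H->λ we get {λ}. So FIRST(H) = {λ}.
FIRST(G): from G->a G g we get {a}; from G->e a S f we get {e}; from G->λ we get {λ}. So FIRST(G) = {λ, a, e}.
FOLLOW(S) includes $ since S is the start symbol.
FOLLOW(S): in G->e a S f, S is followed by f with FIRST {f}. Thus FOLLOW(S) = {$, f}.
FOLLOW(G): in S->g G, the suffix after G is empty, so FOLLOW(G) ⊇ FOLLOW(S) = {$, f}; in G->a G g, G is followed by g with FIRST {g}. Thus FOLLOW(G) = {$, f, g}.
For G -> a G g: FIRST(a G g) = {a}, so it goes in M[G, t] for t ∈ {a}.
For G -> e a S f: FIRST(e a S f) = {e}, so it goes in M[G, t] for t ∈ {e}.
For G -> λ: FIRST(λ) = {λ}, so it goes in M[G, t] for t ∈ {}; since λ ∈ FIRST, also for every t ∈ FOLLOW(G) = {$, f, g}.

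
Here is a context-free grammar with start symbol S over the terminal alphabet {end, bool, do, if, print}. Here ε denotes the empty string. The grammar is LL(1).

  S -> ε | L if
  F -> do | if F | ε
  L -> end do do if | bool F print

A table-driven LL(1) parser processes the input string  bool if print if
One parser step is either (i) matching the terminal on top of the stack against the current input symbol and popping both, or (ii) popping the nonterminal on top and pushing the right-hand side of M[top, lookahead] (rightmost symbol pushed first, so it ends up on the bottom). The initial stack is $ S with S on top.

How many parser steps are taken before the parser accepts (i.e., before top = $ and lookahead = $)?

     Stack              Input               Action
  1  $ S                bool if print if $  expand S -> L if
  2  $ if L             bool if print if $  expand L -> bool F print
  3  $ if print F bool  bool if print if $  match bool
  4  $ if print F       if print if $       expand F -> if F
  5  $ if print F if    if print if $       match if
  6  $ if print F       print if $          expand F -> ε
  7  $ if print         print if $          match print
  8  $ if               if $                match if
Accept reached after 8 steps.

8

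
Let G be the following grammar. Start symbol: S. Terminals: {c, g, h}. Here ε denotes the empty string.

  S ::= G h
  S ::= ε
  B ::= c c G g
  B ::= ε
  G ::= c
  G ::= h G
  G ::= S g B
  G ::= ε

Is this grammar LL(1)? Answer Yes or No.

No

FIRST(S) = {ε, c, g, h}
FIRST(B) = {ε, c}
FIRST(G) = {ε, c, g, h}
FOLLOW(S) = {$, g}
FOLLOW(B) = {g, h}
FOLLOW(G) = {g, h}
Cell M[G, c] receives both G ::= c and G ::= S g B — the grammar is not LL(1).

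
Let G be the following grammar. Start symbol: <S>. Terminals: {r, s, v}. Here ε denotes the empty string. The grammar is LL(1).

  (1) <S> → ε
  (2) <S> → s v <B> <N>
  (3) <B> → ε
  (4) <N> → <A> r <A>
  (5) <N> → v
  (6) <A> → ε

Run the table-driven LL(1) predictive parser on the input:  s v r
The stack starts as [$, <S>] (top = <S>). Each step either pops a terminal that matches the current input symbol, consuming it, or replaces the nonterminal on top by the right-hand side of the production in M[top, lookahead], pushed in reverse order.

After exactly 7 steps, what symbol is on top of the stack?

step 1: stack=$ <S>  input=s v r $  — expand <S> → s v <B> <N>
step 2: stack=$ <N> <B> v s  input=s v r $  — match s
step 3: stack=$ <N> <B> v  input=v r $  — match v
step 4: stack=$ <N> <B>  input=r $  — expand <B> → ε
step 5: stack=$ <N>  input=r $  — expand <N> → <A> r <A>
step 6: stack=$ <A> r <A>  input=r $  — expand <A> → ε
step 7: stack=$ <A> r  input=r $  — match r
Stack after step 7: $ <A> (top = <A>).

<A>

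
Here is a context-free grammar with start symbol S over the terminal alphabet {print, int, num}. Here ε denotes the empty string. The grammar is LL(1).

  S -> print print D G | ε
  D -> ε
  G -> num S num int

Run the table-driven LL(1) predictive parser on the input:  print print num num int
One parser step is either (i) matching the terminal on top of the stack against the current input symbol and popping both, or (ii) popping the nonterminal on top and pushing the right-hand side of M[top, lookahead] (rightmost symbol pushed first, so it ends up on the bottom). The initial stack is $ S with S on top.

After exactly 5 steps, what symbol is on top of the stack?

step 1: stack=$ S  input=print print num num int $  — expand S -> print print D G
step 2: stack=$ G D print print  input=print print num num int $  — match print
step 3: stack=$ G D print  input=print num num int $  — match print
step 4: stack=$ G D  input=num num int $  — expand D -> ε
step 5: stack=$ G  input=num num int $  — expand G -> num S num int
Stack after step 5: $ int num S num (top = num).

num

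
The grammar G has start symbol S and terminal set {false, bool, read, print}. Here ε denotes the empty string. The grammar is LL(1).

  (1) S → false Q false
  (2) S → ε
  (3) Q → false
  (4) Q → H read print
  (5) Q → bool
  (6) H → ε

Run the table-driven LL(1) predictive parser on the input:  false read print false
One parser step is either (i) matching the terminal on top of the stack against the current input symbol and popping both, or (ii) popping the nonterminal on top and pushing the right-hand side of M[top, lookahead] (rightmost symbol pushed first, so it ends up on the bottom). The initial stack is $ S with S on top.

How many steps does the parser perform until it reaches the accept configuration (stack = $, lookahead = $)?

step 1: stack=$ S  input=false read print false $  — expand S → false Q false
step 2: stack=$ false Q false  input=false read print false $  — match false
step 3: stack=$ false Q  input=read print false $  — expand Q → H read print
step 4: stack=$ false print read H  input=read print false $  — expand H → ε
step 5: stack=$ false print read  input=read print false $  — match read
step 6: stack=$ false print  input=print false $  — match print
step 7: stack=$ false  input=false $  — match false
Accept reached after 7 steps.

7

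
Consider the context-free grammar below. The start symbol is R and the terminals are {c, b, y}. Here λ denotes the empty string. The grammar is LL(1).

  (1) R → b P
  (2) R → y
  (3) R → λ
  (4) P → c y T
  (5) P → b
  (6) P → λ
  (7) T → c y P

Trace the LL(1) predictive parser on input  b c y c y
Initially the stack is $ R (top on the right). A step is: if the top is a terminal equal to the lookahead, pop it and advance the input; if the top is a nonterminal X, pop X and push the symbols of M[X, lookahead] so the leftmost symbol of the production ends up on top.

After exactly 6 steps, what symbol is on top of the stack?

     Stack    Input        Action
  1  $ R      b c y c y $  expand R → b P
  2  $ P b    b c y c y $  match b
  3  $ P      c y c y $    expand P → c y T
  4  $ T y c  c y c y $    match c
  5  $ T y    y c y $      match y
  6  $ T      c y $        expand T → c y P
Stack after step 6: $ P y c (top = c).

c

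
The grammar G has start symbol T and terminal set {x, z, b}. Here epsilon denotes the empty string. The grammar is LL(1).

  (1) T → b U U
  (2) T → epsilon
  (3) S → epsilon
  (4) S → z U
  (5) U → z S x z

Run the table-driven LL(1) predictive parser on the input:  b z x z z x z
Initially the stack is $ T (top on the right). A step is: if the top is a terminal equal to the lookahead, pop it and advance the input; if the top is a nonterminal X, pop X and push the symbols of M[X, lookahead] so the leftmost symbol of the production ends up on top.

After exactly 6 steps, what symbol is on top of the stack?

z

step 1: stack=$ T  input=b z x z z x z $  — expand T → b U U
step 2: stack=$ U U b  input=b z x z z x z $  — match b
step 3: stack=$ U U  input=z x z z x z $  — expand U → z S x z
step 4: stack=$ U z x S z  input=z x z z x z $  — match z
step 5: stack=$ U z x S  input=x z z x z $  — expand S → epsilon
step 6: stack=$ U z x  input=x z z x z $  — match x
Stack after step 6: $ U z (top = z).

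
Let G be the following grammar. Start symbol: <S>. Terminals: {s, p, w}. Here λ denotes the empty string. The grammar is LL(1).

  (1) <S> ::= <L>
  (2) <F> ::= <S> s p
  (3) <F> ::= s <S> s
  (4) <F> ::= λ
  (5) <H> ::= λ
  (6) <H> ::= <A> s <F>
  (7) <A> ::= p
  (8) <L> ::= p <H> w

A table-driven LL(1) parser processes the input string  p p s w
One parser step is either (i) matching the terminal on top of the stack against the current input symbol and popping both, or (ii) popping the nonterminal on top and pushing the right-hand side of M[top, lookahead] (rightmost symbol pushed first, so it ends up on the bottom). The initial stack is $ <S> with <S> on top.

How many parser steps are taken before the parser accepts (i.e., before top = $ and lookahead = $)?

step 1: stack=$ <S>  input=p p s w $  — expand <S> ::= <L>
step 2: stack=$ <L>  input=p p s w $  — expand <L> ::= p <H> w
step 3: stack=$ w <H> p  input=p p s w $  — match p
step 4: stack=$ w <H>  input=p s w $  — expand <H> ::= <A> s <F>
step 5: stack=$ w <F> s <A>  input=p s w $  — expand <A> ::= p
step 6: stack=$ w <F> s p  input=p s w $  — match p
step 7: stack=$ w <F> s  input=s w $  — match s
step 8: stack=$ w <F>  input=w $  — expand <F> ::= λ
step 9: stack=$ w  input=w $  — match w
Accept reached after 9 steps.

9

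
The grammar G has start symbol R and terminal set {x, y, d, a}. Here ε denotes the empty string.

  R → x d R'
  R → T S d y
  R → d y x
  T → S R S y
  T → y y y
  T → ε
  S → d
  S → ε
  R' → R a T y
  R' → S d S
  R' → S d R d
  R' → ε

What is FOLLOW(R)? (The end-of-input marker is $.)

FIRST(S) = {ε, d}
FIRST(R) = {d, x, y}  (via T S d y)
FIRST(T) = {ε, d, x, y}  (via S R S y)
FIRST(R') = {ε, d, x, y}  (via R a T y, S d S, S d R d)
FOLLOW(R) includes $ since R is the start symbol.
FOLLOW(R): in T→S R S y, R is followed by S y with FIRST {d, y}; in R'→R a T y, R is followed by a T y with FIRST {a}; in R'→S d R d, R is followed by d with FIRST {d}. Thus FOLLOW(R) = {$, a, d, y}.
FOLLOW(T): in R→T S d y, T is followed by S d y with FIRST {d}; in R'→R a T y, T is followed by y with FIRST {y}. Thus FOLLOW(T) = {d, y}.
FOLLOW(R'): in R→x d R', the suffix after R' is empty, so FOLLOW(R') ⊇ FOLLOW(R) = {$, a, d, y}. Thus FOLLOW(R') = {$, a, d, y}.
FOLLOW(S): in R→T S d y, S is followed by d y with FIRST {d}; in T→S R S y (occurrence 1), S is followed by R S y with FIRST {d, x, y}; in T→S R S y (occurrence 2), S is followed by y with FIRST {y}; in R'→S d S (occurrence 1), S is followed by d S with FIRST {d}; in R'→S d S (occurrence 2), the suffix after S is empty, so FOLLOW(S) ⊇ FOLLOW(R') = {$, a, d, y}; in R'→S d R d, S is followed by d R d with FIRST {d}. Thus FOLLOW(S) = {$, a, d, x, y}.

{$, a, d, y}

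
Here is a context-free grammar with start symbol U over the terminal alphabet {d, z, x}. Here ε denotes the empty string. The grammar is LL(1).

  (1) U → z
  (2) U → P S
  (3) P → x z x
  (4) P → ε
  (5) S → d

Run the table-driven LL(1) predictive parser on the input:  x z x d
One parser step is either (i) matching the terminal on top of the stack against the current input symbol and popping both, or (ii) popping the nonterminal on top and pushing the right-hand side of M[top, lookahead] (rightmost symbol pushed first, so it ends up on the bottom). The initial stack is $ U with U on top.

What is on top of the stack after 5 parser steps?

S

step 1: stack=$ U  input=x z x d $  — expand U → P S
step 2: stack=$ S P  input=x z x d $  — expand P → x z x
step 3: stack=$ S x z x  input=x z x d $  — match x
step 4: stack=$ S x z  input=z x d $  — match z
step 5: stack=$ S x  input=x d $  — match x
Stack after step 5: $ S (top = S).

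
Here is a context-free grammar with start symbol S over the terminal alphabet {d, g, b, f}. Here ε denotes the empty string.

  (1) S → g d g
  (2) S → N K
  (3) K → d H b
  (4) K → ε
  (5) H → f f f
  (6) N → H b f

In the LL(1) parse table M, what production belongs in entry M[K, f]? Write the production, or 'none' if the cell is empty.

none

FIRST(K) = {ε, d}
FIRST(H) = {f}
FIRST(N) = {f}  (via H b f)
FIRST(S) = {f, g}  (via N K)
FOLLOW(S) includes $ since S is the start symbol.
FOLLOW(S): S appears on no right-hand side. Thus FOLLOW(S) = {$}.
FOLLOW(K): in S→N K, the suffix after K is empty, so FOLLOW(K) ⊇ FOLLOW(S) = {$}. Thus FOLLOW(K) = {$}.
For K → d H b: FIRST(d H b) = {d}, so it goes in M[K, t] for t ∈ {d}.
For K → ε: FIRST(ε) = {ε}, so it goes in M[K, t] for t ∈ {}; since ε ∈ FIRST, also for every t ∈ FOLLOW(K) = {$}.
None of these place a production in M[K, f].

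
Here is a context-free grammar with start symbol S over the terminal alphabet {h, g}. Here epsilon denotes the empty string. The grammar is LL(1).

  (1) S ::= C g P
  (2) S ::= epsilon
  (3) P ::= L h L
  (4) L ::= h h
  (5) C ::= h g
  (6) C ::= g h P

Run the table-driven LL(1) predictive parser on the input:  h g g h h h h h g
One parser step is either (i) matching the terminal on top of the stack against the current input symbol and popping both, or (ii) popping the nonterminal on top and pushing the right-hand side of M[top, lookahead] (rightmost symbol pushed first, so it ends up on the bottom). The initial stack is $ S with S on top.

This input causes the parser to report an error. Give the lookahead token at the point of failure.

g

      Stack      Input                Action
   1  $ S        h g g h h h h h g $  expand S ::= C g P
   2  $ P g C    h g g h h h h h g $  expand C ::= h g
   3  $ P g g h  h g g h h h h h g $  match h
   4  $ P g g    g g h h h h h g $    match g
   5  $ P g      g h h h h h g $      match g
   6  $ P        h h h h h g $        expand P ::= L h L
   7  $ L h L    h h h h h g $        expand L ::= h h
   8  $ L h h h  h h h h h g $        match h
   9  $ L h h    h h h h g $          match h
  10  $ L h      h h h g $            match h
  11  $ L        h h g $              expand L ::= h h
  12  $ h h      h h g $              match h
  13  $ h        h g $                match h
  14  $          g $                  error: stack empty but input remains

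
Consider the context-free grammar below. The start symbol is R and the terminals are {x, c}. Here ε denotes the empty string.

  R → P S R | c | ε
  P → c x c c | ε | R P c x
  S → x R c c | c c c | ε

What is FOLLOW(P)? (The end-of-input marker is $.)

{$, c, x}

FIRST(S): from S→x R c c we get {x}; from S→c c c we get {c}; from S→ε we get {ε}. So FIRST(S) = {ε, c, x}.
FIRST(R): from R→P S R we get {ε, c, x}; from R→c we get {c}; from R→ε we get {ε}. So FIRST(R) = {ε, c, x}.
FIRST(P): from P→c x c c we get {c}; from P→ε we get {ε}; from P→R P c x we get {c, x}. So FIRST(P) = {ε, c, x}.
FOLLOW(R) includes $ since R is the start symbol.
FOLLOW(R): in R→P S R, the suffix after R is empty (adds nothing new); in P→R P c x, R is followed by P c x with FIRST {c, x}; in S→x R c c, R is followed by c c with FIRST {c}. Thus FOLLOW(R) = {$, c, x}.
FOLLOW(P): in R→P S R, P is followed by S R with FIRST {ε, c, x}; in R→P S R, the suffix after P is nullable, so FOLLOW(P) ⊇ FOLLOW(R) = {$, c, x}; in P→R P c x, P is followed by c x with FIRST {c}. Thus FOLLOW(P) = {$, c, x}.
FOLLOW(S): in R→P S R, S is followed by R with FIRST {ε, c, x}; in R→P S R, the suffix after S is nullable, so FOLLOW(S) ⊇ FOLLOW(R) = {$, c, x}. Thus FOLLOW(S) = {$, c, x}.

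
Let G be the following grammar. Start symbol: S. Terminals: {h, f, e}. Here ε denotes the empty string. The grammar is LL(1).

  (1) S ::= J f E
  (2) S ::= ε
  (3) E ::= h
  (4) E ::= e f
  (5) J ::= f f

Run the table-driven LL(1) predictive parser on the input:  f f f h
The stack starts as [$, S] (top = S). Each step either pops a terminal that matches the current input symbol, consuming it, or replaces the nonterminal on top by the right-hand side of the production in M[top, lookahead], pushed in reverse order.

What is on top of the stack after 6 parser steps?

step 1: stack=$ S  input=f f f h $  — expand S ::= J f E
step 2: stack=$ E f J  input=f f f h $  — expand J ::= f f
step 3: stack=$ E f f f  input=f f f h $  — match f
step 4: stack=$ E f f  input=f f h $  — match f
step 5: stack=$ E f  input=f h $  — match f
step 6: stack=$ E  input=h $  — expand E ::= h
Stack after step 6: $ h (top = h).

h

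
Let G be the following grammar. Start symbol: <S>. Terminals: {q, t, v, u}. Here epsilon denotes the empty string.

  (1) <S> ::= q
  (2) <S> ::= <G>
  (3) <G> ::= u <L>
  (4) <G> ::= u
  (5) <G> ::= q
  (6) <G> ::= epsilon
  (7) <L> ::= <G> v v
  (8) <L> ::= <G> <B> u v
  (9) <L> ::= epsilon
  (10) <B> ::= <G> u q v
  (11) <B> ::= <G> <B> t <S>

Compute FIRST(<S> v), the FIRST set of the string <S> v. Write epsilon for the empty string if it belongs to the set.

FIRST(<G>) = {epsilon, q, u}
FIRST(<S>) = {epsilon, q, u}  (via <G>)
FIRST(<B>) = {q, u}  (via <G> u q v, <G> <B> t <S>)
FIRST(<L>) = {epsilon, q, u, v}  (via <G> v v, <G> <B> u v)
FIRST(<S> v): take FIRST of each symbol in turn, carrying on past any symbol whose FIRST contains epsilon; result {q, u, v}.

{q, u, v}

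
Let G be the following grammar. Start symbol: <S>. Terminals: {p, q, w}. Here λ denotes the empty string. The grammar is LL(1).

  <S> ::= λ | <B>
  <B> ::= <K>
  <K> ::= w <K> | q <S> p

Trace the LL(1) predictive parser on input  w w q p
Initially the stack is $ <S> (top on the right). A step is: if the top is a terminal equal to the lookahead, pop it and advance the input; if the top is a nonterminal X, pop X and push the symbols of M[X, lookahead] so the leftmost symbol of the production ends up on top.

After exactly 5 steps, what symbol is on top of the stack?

w

step 1: stack=$ <S>  input=w w q p $  — expand <S> ::= <B>
step 2: stack=$ <B>  input=w w q p $  — expand <B> ::= <K>
step 3: stack=$ <K>  input=w w q p $  — expand <K> ::= w <K>
step 4: stack=$ <K> w  input=w w q p $  — match w
step 5: stack=$ <K>  input=w q p $  — expand <K> ::= w <K>
Stack after step 5: $ <K> w (top = w).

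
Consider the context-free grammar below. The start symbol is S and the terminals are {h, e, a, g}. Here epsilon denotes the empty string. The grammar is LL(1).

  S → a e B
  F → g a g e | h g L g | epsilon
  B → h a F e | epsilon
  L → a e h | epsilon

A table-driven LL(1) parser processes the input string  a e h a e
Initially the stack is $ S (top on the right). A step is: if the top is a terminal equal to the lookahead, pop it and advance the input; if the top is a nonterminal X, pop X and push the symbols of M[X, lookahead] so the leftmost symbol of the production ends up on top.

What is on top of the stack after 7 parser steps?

     Stack      Input        Action
  1  $ S        a e h a e $  expand S → a e B
  2  $ B e a    a e h a e $  match a
  3  $ B e      e h a e $    match e
  4  $ B        h a e $      expand B → h a F e
  5  $ e F a h  h a e $      match h
  6  $ e F a    a e $        match a
  7  $ e F      e $          expand F → epsilon
Stack after step 7: $ e (top = e).

e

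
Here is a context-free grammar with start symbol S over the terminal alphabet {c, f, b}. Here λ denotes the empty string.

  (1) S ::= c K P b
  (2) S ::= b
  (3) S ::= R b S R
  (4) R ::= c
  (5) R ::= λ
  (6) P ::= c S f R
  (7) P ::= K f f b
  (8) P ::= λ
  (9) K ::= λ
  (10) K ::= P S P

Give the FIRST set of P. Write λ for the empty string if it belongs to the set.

FIRST(R): from R::=c we get {c}; from R::=λ we get {λ}. So FIRST(R) = {λ, c}.
FIRST(S): from S::=c K P b we get {c}; from S::=b we get {b}; from S::=R b S R we get {b, c}. So FIRST(S) = {b, c}.
FIRST(P): from P::=c S f R we get {c}; from P::=K f f b we get {b, c, f}; from P::=λ we get {λ}. So FIRST(P) = {λ, b, c, f}.
FIRST(K): from K::=λ we get {λ}; from K::=P S P we get {b, c, f}. So FIRST(K) = {λ, b, c, f}.

{λ, b, c, f}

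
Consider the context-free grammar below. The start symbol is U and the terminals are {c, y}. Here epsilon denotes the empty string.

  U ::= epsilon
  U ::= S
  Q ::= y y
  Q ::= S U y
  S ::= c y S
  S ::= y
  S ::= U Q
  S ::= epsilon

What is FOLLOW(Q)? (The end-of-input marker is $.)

{$, c, y}

FIRST(U) = {epsilon, c, y}  (via S)
FIRST(Q) = {c, y}  (via S U y)
FIRST(S) = {epsilon, c, y}  (via U Q)
FOLLOW(U) includes $ since U is the start symbol.
FOLLOW(U): in Q::=S U y, U is followed by y with FIRST {y}; in S::=U Q, U is followed by Q with FIRST {c, y}. Thus FOLLOW(U) = {$, c, y}.
FOLLOW(S): in U::=S, the suffix after S is empty, so FOLLOW(S) ⊇ FOLLOW(U) = {$, c, y}; in Q::=S U y, S is followed by U y with FIRST {c, y}; in S::=c y S, the suffix after S is empty (adds nothing new). Thus FOLLOW(S) = {$, c, y}.
FOLLOW(Q): in S::=U Q, the suffix after Q is empty, so FOLLOW(Q) ⊇ FOLLOW(S) = {$, c, y}. Thus FOLLOW(Q) = {$, c, y}.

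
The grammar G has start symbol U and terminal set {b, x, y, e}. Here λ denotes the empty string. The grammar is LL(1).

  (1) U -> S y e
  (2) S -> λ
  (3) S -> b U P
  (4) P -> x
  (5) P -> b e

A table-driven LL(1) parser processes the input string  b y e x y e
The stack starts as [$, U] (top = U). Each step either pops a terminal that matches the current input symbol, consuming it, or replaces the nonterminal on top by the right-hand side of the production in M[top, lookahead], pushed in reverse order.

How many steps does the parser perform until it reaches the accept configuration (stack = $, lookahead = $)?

11

step 1: stack=$ U  input=b y e x y e $  — expand U -> S y e
step 2: stack=$ e y S  input=b y e x y e $  — expand S -> b U P
step 3: stack=$ e y P U b  input=b y e x y e $  — match b
step 4: stack=$ e y P U  input=y e x y e $  — expand U -> S y e
step 5: stack=$ e y P e y S  input=y e x y e $  — expand S -> λ
step 6: stack=$ e y P e y  input=y e x y e $  — match y
step 7: stack=$ e y P e  input=e x y e $  — match e
step 8: stack=$ e y P  input=x y e $  — expand P -> x
step 9: stack=$ e y x  input=x y e $  — match x
step 10: stack=$ e y  input=y e $  — match y
step 11: stack=$ e  input=e $  — match e
Accept reached after 11 steps.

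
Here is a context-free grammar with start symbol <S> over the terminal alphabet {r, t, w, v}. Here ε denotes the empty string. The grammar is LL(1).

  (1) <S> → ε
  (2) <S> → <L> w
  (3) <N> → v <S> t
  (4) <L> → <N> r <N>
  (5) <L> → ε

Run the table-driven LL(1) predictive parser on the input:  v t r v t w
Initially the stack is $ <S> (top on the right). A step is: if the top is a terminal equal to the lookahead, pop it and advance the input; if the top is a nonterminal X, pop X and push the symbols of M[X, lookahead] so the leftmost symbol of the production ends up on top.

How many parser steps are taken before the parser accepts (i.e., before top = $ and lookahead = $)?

step 1: stack=$ <S>  input=v t r v t w $  — expand <S> → <L> w
step 2: stack=$ w <L>  input=v t r v t w $  — expand <L> → <N> r <N>
step 3: stack=$ w <N> r <N>  input=v t r v t w $  — expand <N> → v <S> t
step 4: stack=$ w <N> r t <S> v  input=v t r v t w $  — match v
step 5: stack=$ w <N> r t <S>  input=t r v t w $  — expand <S> → ε
step 6: stack=$ w <N> r t  input=t r v t w $  — match t
step 7: stack=$ w <N> r  input=r v t w $  — match r
step 8: stack=$ w <N>  input=v t w $  — expand <N> → v <S> t
step 9: stack=$ w t <S> v  input=v t w $  — match v
step 10: stack=$ w t <S>  input=t w $  — expand <S> → ε
step 11: stack=$ w t  input=t w $  — match t
step 12: stack=$ w  input=w $  — match w
Accept reached after 12 steps.

12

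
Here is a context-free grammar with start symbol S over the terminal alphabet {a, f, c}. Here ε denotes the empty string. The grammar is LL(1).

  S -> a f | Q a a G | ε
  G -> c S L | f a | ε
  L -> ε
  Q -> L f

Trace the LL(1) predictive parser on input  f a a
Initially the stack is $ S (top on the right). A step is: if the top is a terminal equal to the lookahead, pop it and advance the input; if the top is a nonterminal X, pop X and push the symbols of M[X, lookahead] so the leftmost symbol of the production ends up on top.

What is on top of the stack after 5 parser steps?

a

step 1: stack=$ S  input=f a a $  — expand S -> Q a a G
step 2: stack=$ G a a Q  input=f a a $  — expand Q -> L f
step 3: stack=$ G a a f L  input=f a a $  — expand L -> ε
step 4: stack=$ G a a f  input=f a a $  — match f
step 5: stack=$ G a a  input=a a $  — match a
Stack after step 5: $ G a (top = a).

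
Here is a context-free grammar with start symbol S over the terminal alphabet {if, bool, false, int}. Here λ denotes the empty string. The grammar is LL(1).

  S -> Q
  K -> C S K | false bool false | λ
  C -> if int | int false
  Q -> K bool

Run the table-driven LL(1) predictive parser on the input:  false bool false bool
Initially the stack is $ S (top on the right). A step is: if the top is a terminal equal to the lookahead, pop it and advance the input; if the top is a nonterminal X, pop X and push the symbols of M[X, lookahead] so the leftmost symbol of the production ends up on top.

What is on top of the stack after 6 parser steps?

     Stack                    Input                    Action
  1  $ S                      false bool false bool $  expand S -> Q
  2  $ Q                      false bool false bool $  expand Q -> K bool
  3  $ bool K                 false bool false bool $  expand K -> false bool false
  4  $ bool false bool false  false bool false bool $  match false
  5  $ bool false bool        bool false bool $        match bool
  6  $ bool false             false bool $             match false
Stack after step 6: $ bool (top = bool).

bool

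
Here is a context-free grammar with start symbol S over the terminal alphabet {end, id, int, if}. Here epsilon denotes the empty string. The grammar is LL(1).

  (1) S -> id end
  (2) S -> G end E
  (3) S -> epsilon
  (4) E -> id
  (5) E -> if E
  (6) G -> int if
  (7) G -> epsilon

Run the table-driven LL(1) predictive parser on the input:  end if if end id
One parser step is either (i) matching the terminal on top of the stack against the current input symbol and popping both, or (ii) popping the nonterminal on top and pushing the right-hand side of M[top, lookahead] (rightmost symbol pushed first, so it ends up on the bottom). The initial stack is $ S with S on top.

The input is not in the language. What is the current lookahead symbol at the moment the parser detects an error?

end

step 1: stack=$ S  input=end if if end id $  — expand S -> G end E
step 2: stack=$ E end G  input=end if if end id $  — expand G -> epsilon
step 3: stack=$ E end  input=end if if end id $  — match end
step 4: stack=$ E  input=if if end id $  — expand E -> if E
step 5: stack=$ E if  input=if if end id $  — match if
step 6: stack=$ E  input=if end id $  — expand E -> if E
step 7: stack=$ E if  input=if end id $  — match if
step 8: stack=$ E  input=end id $  — error: M[E, end] is empty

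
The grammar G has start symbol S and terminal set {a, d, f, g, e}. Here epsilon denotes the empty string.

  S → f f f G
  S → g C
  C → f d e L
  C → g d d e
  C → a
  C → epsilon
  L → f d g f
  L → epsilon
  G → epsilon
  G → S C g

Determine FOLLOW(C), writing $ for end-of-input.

FIRST(S): from S→f f f G we get {f}; from S→g C we get {g}. So FIRST(S) = {f, g}.
FIRST(C): from C→f d e L we get {f}; from C→g d d e we get {g}; from C→a we get {a}; from C→epsilon we get {epsilon}. So FIRST(C) = {epsilon, a, f, g}.
FIRST(L): from L→f d g f we get {f}; from L→epsilon we get {epsilon}. So FIRST(L) = {epsilon, f}.
FIRST(G): from G→epsilon we get {epsilon}; from G→S C g we get {f, g}. So FIRST(G) = {epsilon, f, g}.
FOLLOW(S) includes $ since S is the start symbol.
FOLLOW(S): in G→S C g, S is followed by C g with FIRST {a, f, g}. Thus FOLLOW(S) = {$, a, f, g}.
FOLLOW(C): in S→g C, the suffix after C is empty, so FOLLOW(C) ⊇ FOLLOW(S) = {$, a, f, g}; in G→S C g, C is followed by g with FIRST {g}. Thus FOLLOW(C) = {$, a, f, g}.
FOLLOW(L): in C→f d e L, the suffix after L is empty, so FOLLOW(L) ⊇ FOLLOW(C) = {$, a, f, g}. Thus FOLLOW(L) = {$, a, f, g}.
FOLLOW(G): in S→f f f G, the suffix after G is empty, so FOLLOW(G) ⊇ FOLLOW(S) = {$, a, f, g}. Thus FOLLOW(G) = {$, a, f, g}.

{$, a, f, g}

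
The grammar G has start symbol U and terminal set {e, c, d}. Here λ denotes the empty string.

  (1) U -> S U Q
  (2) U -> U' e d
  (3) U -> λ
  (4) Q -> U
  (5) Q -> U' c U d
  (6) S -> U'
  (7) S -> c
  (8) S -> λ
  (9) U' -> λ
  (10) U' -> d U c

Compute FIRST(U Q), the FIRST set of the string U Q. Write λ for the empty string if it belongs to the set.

{λ, c, d, e}

FIRST(U'): from U'->λ we get {λ}; from U'->d U c we get {d}. So FIRST(U') = {λ, d}.
FIRST(S): from S->U' we get {λ, d}; from S->c we get {c}; from S->λ we get {λ}. So FIRST(S) = {λ, c, d}.
FIRST(U): from U->S U Q we get {λ, c, d, e}; from U->U' e d we get {d, e}; from U->λ we get {λ}. So FIRST(U) = {λ, c, d, e}.
FIRST(Q): from Q->U we get {λ, c, d, e}; from Q->U' c U d we get {c, d}. So FIRST(Q) = {λ, c, d, e}.
FIRST(U Q): take FIRST of each symbol in turn, carrying on past any symbol whose FIRST contains λ; result {λ, c, d, e}.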